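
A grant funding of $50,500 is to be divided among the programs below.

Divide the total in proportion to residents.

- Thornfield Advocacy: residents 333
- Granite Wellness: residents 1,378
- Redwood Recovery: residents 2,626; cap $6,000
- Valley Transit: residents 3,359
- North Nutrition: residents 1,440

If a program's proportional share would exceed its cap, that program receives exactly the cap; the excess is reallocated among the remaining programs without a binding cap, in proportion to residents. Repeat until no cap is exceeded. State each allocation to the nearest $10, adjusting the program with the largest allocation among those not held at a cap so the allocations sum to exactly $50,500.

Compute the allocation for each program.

Combined residents = 9,136.
Pro-rata shares before constraints: Thornfield Advocacy 1,840.69; Granite Wellness 7,617.01; Redwood Recovery 14,515.43; Valley Transit 18,567.15; North Nutrition 7,959.72.
Cap binds for Redwood Recovery ($6,000); residual $44,500 reallocated over remaining residents 6,510.
Shares after redistribution: Thornfield Advocacy 2,276.27 → $2,280; Granite Wellness 9,419.51 → $9,420; Valley Transit 22,960.91 → $22,960; North Nutrition 9,843.32 → $9,840.

Thornfield Advocacy: $2,280 | Granite Wellness: $9,420 | Redwood Recovery: $6,000 | Valley Transit: $22,960 | North Nutrition: $9,840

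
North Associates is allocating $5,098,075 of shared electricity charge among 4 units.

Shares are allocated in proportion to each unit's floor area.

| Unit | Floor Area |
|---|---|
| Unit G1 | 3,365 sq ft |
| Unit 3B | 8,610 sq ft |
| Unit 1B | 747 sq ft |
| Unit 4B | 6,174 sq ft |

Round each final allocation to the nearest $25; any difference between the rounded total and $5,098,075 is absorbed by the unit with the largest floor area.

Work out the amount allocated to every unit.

Unit G1: $907,875 · Unit 3B: $2,322,925 · Unit 1B: $201,550 · Unit 4B: $1,665,725

Combined floor area = 18,896.
Proportional shares: Unit G1 3,365/18,896 × $5,098,075 = 907,865.28; Unit 3B 8,610/18,896 × $5,098,075 = 2,322,948.02; Unit 1B 747/18,896 × $5,098,075 = 201,538.00; Unit 4B 6,174/18,896 × $5,098,075 = 1,665,723.70.
Rounded to nearest $25: Unit G1 $907,875; Unit 3B $2,322,950; Unit 1B $201,550; Unit 4B $1,665,725. Sum = $5,098,100.
Difference $5,098,075 − $5,098,100 = −$25 applied to largest floor area (Unit 3B): Unit 3B becomes $2,322,925.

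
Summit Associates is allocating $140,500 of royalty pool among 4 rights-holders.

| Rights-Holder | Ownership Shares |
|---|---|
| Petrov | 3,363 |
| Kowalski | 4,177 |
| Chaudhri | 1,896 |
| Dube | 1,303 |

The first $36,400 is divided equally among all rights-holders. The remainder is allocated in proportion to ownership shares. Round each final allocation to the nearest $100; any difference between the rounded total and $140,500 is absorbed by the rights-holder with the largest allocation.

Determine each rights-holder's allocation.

$36,400 shared equally gives $9,100 per rights-holder.
Remainder $104,100 by ownership shares (total 10,739): Petrov 32,599.71 → $32,600; Kowalski 40,490.33 → $40,500; Chaudhri 18,379.14 → $18,400; Dube 12,630.81 → $12,600.
Totals: Petrov $9,100 + $32,600 = $41,700; Kowalski $9,100 + $40,500 = $49,600; Chaudhri $9,100 + $18,400 = $27,500; Dube $9,100 + $12,600 = $21,700.

Petrov: $41,700; Kowalski: $49,600; Chaudhri: $27,500; Dube: $21,700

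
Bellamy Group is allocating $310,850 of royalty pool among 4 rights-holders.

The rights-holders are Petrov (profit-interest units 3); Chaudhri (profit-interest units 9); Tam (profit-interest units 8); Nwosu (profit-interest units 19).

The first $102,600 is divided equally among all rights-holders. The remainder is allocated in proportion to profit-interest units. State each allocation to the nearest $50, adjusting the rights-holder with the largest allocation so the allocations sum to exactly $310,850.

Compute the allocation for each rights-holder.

Petrov: $41,650; Chaudhri: $73,700; Tam: $68,350; Nwosu: $127,150

Equal tier: $102,600 ÷ 4 = $25,650 apiece.
Remainder $208,250 by profit-interest units (total 39): Petrov 16,019.23 → $16,000; Chaudhri 48,057.69 → $48,050; Tam 42,717.95 → $42,700; Nwosu 101,455.13 → $101,450.
Rounding difference +$50 on remainder applied to Nwosu.
Totals: Petrov $25,650 + $16,000 = $41,650; Chaudhri $25,650 + $48,050 = $73,700; Tam $25,650 + $42,700 = $68,350; Nwosu $25,650 + $101,500 = $127,150.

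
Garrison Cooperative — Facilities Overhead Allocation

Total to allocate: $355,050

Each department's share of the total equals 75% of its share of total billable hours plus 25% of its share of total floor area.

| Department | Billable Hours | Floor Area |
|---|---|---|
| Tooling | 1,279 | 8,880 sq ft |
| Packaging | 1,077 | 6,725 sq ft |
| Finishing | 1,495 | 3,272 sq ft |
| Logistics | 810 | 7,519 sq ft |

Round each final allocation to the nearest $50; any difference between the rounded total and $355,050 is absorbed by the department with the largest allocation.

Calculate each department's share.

Billable hours total 4,661; floor area total 26,396.
Combined weights (75% billable hours + 25% floor area): Tooling 0.2899; Packaging 0.2370; Finishing 0.2715; Logistics 0.2016.
Pro-rata amounts: Tooling 102,931.53; Packaging 84,144.39; Finishing 96,413.65; Logistics 71,560.43.
After rounding ($50): Tooling $102,950; Packaging $84,150; Finishing $96,400; Logistics $71,550. Sum = $355,050.
Rounded total matches; no reconciliation needed.

Tooling: $102,950; Packaging: $84,150; Finishing: $96,400; Logistics: $71,550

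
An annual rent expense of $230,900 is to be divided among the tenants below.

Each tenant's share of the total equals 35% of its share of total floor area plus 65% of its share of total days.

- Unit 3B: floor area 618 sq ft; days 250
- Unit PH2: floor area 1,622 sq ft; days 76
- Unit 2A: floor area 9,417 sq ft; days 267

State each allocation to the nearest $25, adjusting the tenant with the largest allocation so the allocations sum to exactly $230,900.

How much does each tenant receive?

Unit 3B: $67,550 | Unit PH2: $30,475 | Unit 2A: $132,875

Floor area total 11,657; days total 593.
Combined weights (35% floor area + 65% days): Unit 3B 0.2926; Unit PH2 0.1320; Unit 2A 0.5754.
Raw shares: Unit 3B 67,558.04; Unit PH2 30,480.09; Unit 2A 132,861.87.
At nearest $25: Unit 3B $67,550; Unit PH2 $30,475; Unit 2A $132,850. Sum = $230,875.
Difference $230,900 − $230,875 = +$25 applied to largest allocation (Unit 2A): Unit 2A becomes $132,875.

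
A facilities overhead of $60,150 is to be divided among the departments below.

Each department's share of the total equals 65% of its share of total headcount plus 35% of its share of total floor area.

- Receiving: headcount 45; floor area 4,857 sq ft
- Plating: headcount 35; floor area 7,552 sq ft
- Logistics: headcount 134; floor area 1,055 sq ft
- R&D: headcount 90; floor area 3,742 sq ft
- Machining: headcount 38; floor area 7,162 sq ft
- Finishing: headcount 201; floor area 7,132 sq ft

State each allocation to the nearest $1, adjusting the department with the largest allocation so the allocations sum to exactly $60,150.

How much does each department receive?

Receiving: $6,486; Plating: $7,567; Logistics: $10,353; R&D: $8,981; Machining: $7,523; Finishing: $19,240

Headcount total 543; floor area total 31,500.
Blended shares (65% headcount + 35% floor area): Receiving 0.1078; Plating 0.1258; Logistics 0.1721; R&D 0.1493; Machining 0.1251; Finishing 0.3199.
Pro-rata amounts: Receiving 6,486.22; Plating 7,567.35; Logistics 10,353.46; R&D 8,981.15; Machining 7,522.71; Finishing 19,239.11.
At nearest $1: Receiving $6,486; Plating $7,567; Logistics $10,353; R&D $8,981; Machining $7,523; Finishing $19,239. Sum = $60,149.
Difference $60,150 − $60,149 = +$1 applied to largest allocation (Finishing): Finishing becomes $19,240.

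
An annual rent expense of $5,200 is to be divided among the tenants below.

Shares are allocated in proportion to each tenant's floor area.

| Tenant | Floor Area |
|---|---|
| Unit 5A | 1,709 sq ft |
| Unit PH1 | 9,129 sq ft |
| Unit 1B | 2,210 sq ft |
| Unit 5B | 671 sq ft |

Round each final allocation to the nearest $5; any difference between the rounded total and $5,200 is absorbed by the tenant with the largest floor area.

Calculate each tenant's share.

Combined floor area = 13,719.
Proportional shares: Unit 5A 1,709/13,719 × $5,200 = 647.77; Unit PH1 9,129/13,719 × $5,200 = 3,460.22; Unit 1B 2,210/13,719 × $5,200 = 837.67; Unit 5B 671/13,719 × $5,200 = 254.33.
Rounded to nearest $5: Unit 5A $650; Unit PH1 $3,460; Unit 1B $840; Unit 5B $255. Sum = $5,205.
Difference $5,200 − $5,205 = −$5 applied to largest floor area (Unit PH1): Unit PH1 becomes $3,455.

Unit 5A: $650 · Unit PH1: $3,455 · Unit 1B: $840 · Unit 5B: $255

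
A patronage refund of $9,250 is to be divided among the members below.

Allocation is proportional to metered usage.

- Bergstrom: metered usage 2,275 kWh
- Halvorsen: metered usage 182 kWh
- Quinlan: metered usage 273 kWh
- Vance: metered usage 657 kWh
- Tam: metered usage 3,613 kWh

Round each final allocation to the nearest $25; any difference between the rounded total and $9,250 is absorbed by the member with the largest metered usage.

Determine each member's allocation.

Bergstrom: $3,000; Halvorsen: $250; Quinlan: $350; Vance: $875; Tam: $4,775

Total metered usage = 2,275 + 182 + 273 + 657 + 3,613 = 7,000.
Proportional shares: Bergstrom 3,006.25; Halvorsen 240.50; Quinlan 360.75; Vance 868.18; Tam 4,774.32.
At nearest $25: Bergstrom $3,000; Halvorsen $250; Quinlan $350; Vance $875; Tam $4,775. Sum = $9,250.
Rounded total matches; no reconciliation needed.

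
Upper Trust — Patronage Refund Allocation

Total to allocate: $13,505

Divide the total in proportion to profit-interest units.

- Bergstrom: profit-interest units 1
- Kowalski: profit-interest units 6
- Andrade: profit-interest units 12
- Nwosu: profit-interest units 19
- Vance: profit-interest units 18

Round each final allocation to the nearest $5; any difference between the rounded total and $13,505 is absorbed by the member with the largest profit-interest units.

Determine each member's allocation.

Sum of profit-interest units: 56.
Raw shares: Bergstrom 1/56 × $13,505 = 241.16; Kowalski 6/56 × $13,505 = 1,446.96; Andrade 12/56 × $13,505 = 2,893.93; Nwosu 19/56 × $13,505 = 4,582.05; Vance 18/56 × $13,505 = 4,340.89.
After rounding ($5): Bergstrom $240; Kowalski $1,445; Andrade $2,895; Nwosu $4,580; Vance $4,340. Sum = $13,500.
Difference $13,505 − $13,500 = +$5 applied to largest profit-interest units (Nwosu): Nwosu becomes $4,585.

Bergstrom: $240 | Kowalski: $1,445 | Andrade: $2,895 | Nwosu: $4,585 | Vance: $4,340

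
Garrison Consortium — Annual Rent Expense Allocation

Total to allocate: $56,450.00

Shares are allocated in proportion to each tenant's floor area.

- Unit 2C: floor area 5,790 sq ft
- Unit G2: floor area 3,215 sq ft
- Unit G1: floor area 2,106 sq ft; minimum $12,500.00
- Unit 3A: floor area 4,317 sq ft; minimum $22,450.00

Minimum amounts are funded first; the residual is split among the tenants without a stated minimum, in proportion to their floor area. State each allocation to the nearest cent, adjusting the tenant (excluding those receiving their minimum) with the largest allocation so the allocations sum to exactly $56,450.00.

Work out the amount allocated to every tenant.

Guaranteed amounts: Unit G1 $12,500.00; Unit 3A $22,450.00. Balance $21,500.00.
Balance split over remaining floor area 9,005: Unit 2C 13,823.9867 → $13,823.99; Unit G2 7,676.0133 → $7,676.01.

Unit 2C: $13,823.99 · Unit G2: $7,676.01 · Unit G1: $12,500.00 · Unit 3A: $22,450.00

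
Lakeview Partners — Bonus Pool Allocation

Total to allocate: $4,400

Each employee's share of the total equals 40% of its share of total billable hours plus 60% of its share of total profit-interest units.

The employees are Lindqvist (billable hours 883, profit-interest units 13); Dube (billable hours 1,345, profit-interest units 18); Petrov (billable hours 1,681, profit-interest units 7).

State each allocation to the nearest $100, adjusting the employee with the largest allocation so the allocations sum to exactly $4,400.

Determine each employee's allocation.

Lindqvist: $1,300; Dube: $1,900; Petrov: $1,200

Totals — billable hours 3,909, profit-interest units 38.
Composite weights (40% billable hours + 60% profit-interest units): Lindqvist 0.2956; Dube 0.4218; Petrov 0.2825.
Unrounded shares: Lindqvist 1,300.72; Dube 1,856.10; Petrov 1,243.17.
After rounding ($100): Lindqvist $1,300; Dube $1,900; Petrov $1,200. Sum = $4,400.
Sum already equals the total — no adjustment.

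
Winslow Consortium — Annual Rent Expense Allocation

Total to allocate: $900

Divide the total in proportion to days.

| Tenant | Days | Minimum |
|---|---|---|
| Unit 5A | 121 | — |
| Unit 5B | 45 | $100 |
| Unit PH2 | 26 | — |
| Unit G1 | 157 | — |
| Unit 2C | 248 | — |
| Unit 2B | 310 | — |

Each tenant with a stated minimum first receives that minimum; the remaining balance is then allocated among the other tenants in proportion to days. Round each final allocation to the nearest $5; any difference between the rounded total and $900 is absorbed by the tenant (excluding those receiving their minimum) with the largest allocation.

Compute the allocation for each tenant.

Minimums first: Unit 5B $100. Remaining pool $800.
Remaining pool split over remaining days 862: Unit 5A 112.30 → $110; Unit PH2 24.13 → $25; Unit G1 145.71 → $145; Unit 2C 230.16 → $230; Unit 2B 287.70 → $290.

Unit 5A: $110 | Unit 5B: $100 | Unit PH2: $25 | Unit G1: $145 | Unit 2C: $230 | Unit 2B: $290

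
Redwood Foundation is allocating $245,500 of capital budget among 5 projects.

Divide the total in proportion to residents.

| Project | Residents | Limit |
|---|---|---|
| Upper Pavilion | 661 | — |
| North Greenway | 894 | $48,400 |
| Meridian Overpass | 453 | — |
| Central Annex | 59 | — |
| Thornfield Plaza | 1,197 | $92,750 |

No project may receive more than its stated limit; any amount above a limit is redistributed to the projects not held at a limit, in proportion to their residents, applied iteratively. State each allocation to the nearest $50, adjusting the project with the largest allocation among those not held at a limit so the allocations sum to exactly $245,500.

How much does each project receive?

Upper Pavilion: $58,800 | North Greenway: $48,400 | Meridian Overpass: $40,300 | Central Annex: $5,250 | Thornfield Plaza: $92,750

Combined residents = 3,264.
Proportional shares (ignoring caps): Upper Pavilion 49,716.76; North Greenway 67,241.73; Meridian Overpass 34,072.15; Central Annex 4,437.65; Thornfield Plaza 90,031.71.
Held at cap: North Greenway ($48,400); balance $197,100 reallocated over remaining residents 2,370.
Held at cap: Thornfield Plaza ($92,750); balance $104,350 reallocated over remaining residents 1,173.
Shares after redistribution: Upper Pavilion 58,802.51 → $58,800; Meridian Overpass 40,298.85 → $40,300; Central Annex 5,248.64 → $5,250.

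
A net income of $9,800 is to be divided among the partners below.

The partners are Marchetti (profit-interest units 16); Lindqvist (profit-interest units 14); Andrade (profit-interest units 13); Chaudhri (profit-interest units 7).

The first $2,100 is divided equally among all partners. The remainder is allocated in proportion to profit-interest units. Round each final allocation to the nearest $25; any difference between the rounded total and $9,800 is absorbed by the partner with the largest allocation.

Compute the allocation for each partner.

Marchetti: $3,000 | Lindqvist: $2,675 | Andrade: $2,525 | Chaudhri: $1,600

First tranche $2,100 split equally: $525 each.
Remainder $7,700 by profit-interest units (total 50): Marchetti 2,464.00 → $2,475; Lindqvist 2,156.00 → $2,150; Andrade 2,002.00 → $2,000; Chaudhri 1,078.00 → $1,075.
Totals: Marchetti $525 + $2,475 = $3,000; Lindqvist $525 + $2,150 = $2,675; Andrade $525 + $2,000 = $2,525; Chaudhri $525 + $1,075 = $1,600.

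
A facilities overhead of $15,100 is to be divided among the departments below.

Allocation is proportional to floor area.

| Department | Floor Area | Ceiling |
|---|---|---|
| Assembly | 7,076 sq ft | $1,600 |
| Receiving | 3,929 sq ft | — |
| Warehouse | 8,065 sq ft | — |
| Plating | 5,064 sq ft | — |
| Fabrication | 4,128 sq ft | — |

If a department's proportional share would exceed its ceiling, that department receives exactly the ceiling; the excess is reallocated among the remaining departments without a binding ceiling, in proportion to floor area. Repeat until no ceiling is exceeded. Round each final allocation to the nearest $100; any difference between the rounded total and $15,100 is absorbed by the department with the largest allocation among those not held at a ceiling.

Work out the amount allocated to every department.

Combined floor area = 28,262.
Proportional shares (ignoring caps): Assembly 3,780.61; Receiving 2,099.21; Warehouse 4,309.02; Plating 2,705.63; Fabrication 2,205.53.
Cap binds for Assembly ($1,600); remaining pool $13,500 reallocated over remaining floor area 21,186.
Shares after redistribution: Receiving 2,503.61 → $2,500; Warehouse 5,139.12 → $5,100; Plating 3,226.85 → $3,200; Fabrication 2,630.42 → $2,600.
Rounding difference +$100 applied to Warehouse → $5,200.

Assembly: $1,600 · Receiving: $2,500 · Warehouse: $5,200 · Plating: $3,200 · Fabrication: $2,600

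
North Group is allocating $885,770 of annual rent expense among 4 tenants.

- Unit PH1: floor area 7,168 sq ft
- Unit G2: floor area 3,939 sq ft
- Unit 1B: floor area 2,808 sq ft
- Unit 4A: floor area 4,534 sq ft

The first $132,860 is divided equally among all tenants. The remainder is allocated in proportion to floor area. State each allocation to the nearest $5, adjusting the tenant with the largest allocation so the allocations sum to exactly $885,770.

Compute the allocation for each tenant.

$132,860 shared equally gives $33,215 per tenant.
Remainder $752,910 by floor area (total 18,449): Unit PH1 292,528.53 → $292,530; Unit G2 160,751.94 → $160,750; Unit 1B 114,595.44 → $114,595; Unit 4A 185,034.09 → $185,035.
Totals: Unit PH1 $33,215 + $292,530 = $325,745; Unit G2 $33,215 + $160,750 = $193,965; Unit 1B $33,215 + $114,595 = $147,810; Unit 4A $33,215 + $185,035 = $218,250.

Unit PH1: $325,745 · Unit G2: $193,965 · Unit 1B: $147,810 · Unit 4A: $218,250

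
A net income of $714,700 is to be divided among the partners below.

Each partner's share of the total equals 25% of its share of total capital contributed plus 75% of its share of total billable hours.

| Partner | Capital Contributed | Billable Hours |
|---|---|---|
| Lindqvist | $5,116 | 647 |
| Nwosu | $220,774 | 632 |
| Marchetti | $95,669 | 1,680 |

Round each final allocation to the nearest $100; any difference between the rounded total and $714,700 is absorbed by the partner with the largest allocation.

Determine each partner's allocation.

Totals — capital contributed 321,559, billable hours 2,959.
Combined weights (25% capital contributed + 75% billable hours): Lindqvist 0.1680; Nwosu 0.3318; Marchetti 0.5002.
Proportional shares: Lindqvist 120,047.24; Nwosu 237,160.84; Marchetti 357,491.92.
At nearest $100: Lindqvist $120,000; Nwosu $237,200; Marchetti $357,500. Sum = $714,700.
Rounded total matches; no reconciliation needed.

Lindqvist: $120,000 · Nwosu: $237,200 · Marchetti: $357,500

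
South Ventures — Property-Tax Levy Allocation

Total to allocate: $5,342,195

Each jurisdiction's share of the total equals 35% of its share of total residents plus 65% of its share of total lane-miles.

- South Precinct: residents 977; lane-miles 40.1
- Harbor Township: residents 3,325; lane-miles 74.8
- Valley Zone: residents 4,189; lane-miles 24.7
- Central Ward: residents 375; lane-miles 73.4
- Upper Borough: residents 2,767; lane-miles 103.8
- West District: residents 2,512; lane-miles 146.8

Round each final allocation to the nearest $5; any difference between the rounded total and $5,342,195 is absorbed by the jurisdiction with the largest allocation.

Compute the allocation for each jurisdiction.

South Precinct: $429,500; Harbor Township: $999,780; Valley Zone: $738,735; Central Ward: $599,345; Upper Borough: $1,143,235; West District: $1,431,600

Totals — residents 14,145, lane-miles 463.6.
Combined weights (35% residents + 65% lane-miles): South Precinct 0.0804; Harbor Township 0.1871; Valley Zone 0.1383; Central Ward 0.1122; Upper Borough 0.2140; West District 0.2680.
Proportional shares: South Precinct 429,499.96; Harbor Township 999,779.94; Valley Zone 738,732.69; Central Ward 599,345.61; Upper Borough 1,143,234.18; West District 1,431,602.62.
After rounding ($5): South Precinct $429,500; Harbor Township $999,780; Valley Zone $738,735; Central Ward $599,345; Upper Borough $1,143,235; West District $1,431,605. Sum = $5,342,200.
Difference $5,342,195 − $5,342,200 = −$5 applied to largest allocation (West District): West District becomes $1,431,600.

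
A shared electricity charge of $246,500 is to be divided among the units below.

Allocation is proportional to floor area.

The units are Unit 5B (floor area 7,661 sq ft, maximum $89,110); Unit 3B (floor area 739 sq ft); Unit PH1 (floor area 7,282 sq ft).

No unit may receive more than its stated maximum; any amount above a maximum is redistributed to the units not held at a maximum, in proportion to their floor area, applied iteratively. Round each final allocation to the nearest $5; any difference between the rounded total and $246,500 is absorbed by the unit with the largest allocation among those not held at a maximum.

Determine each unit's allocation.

Floor area total: 15,682.
Proportional shares (ignoring caps): Unit 5B 120,420.64; Unit 3B 11,616.09; Unit PH1 114,463.27.
Cap binds for Unit 5B ($89,110); remaining pool $157,390 reallocated over remaining floor area 8,021.
Redistributed shares: Unit 3B 14,500.84 → $14,500; Unit PH1 142,889.16 → $142,890.

Unit 5B: $89,110 | Unit 3B: $14,500 | Unit PH1: $142,890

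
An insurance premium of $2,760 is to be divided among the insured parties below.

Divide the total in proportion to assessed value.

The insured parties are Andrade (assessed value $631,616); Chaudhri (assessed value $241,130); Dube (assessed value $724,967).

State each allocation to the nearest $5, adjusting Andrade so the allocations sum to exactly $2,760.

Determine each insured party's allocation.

Andrade: $1,095 | Chaudhri: $415 | Dube: $1,250

Sum of assessed value: 1,597,713.
Unrounded shares: Andrade 631,616/1,597,713 × $2,760 = 1,091.10; Chaudhri 241,130/1,597,713 × $2,760 = 416.54; Dube 724,967/1,597,713 × $2,760 = 1,252.36.
At nearest $5: Andrade $1,090; Chaudhri $415; Dube $1,250. Sum = $2,755.
Difference $2,760 − $2,755 = +$5 applied to Andrade: Andrade becomes $1,095.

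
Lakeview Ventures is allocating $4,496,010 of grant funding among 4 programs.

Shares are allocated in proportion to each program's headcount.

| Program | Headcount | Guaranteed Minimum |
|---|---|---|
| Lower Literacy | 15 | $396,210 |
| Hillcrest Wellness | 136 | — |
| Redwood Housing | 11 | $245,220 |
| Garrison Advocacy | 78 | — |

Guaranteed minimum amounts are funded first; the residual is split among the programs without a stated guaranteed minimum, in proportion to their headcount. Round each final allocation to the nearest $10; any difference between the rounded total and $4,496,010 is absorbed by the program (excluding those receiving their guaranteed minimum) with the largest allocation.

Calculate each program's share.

Lower Literacy: $396,210; Hillcrest Wellness: $2,449,640; Redwood Housing: $245,220; Garrison Advocacy: $1,404,940

Guaranteed amounts: Lower Literacy $396,210; Redwood Housing $245,220. Balance $3,854,580.
Balance split over remaining headcount 214: Hillcrest Wellness 2,449,639.63 → $2,449,640; Garrison Advocacy 1,404,940.37 → $1,404,940.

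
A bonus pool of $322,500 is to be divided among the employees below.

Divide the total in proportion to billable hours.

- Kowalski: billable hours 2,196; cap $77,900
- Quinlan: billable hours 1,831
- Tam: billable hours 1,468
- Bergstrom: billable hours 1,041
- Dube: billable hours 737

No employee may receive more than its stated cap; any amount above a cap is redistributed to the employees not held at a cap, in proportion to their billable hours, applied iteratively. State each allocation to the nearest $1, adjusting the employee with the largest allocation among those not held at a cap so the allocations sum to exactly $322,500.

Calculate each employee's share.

Kowalski: $77,900 · Quinlan: $88,215 · Tam: $70,725 · Bergstrom: $50,153 · Dube: $35,507

Billable hours total: 7,273.
Pro-rata shares before constraints: Kowalski 97,375.22; Quinlan 81,190.36; Tam 65,094.18; Bergstrom 46,160.11; Dube 32,680.12.
Held at cap: Kowalski ($77,900); residual $244,600 reallocated over remaining billable hours 5,077.
Remaining shares: Quinlan 88,214.02 → $88,214; Tam 70,725.39 → $70,725; Bergstrom 50,153.36 → $50,153; Dube 35,507.23 → $35,507.
Rounding difference +$1 applied to Quinlan → $88,215.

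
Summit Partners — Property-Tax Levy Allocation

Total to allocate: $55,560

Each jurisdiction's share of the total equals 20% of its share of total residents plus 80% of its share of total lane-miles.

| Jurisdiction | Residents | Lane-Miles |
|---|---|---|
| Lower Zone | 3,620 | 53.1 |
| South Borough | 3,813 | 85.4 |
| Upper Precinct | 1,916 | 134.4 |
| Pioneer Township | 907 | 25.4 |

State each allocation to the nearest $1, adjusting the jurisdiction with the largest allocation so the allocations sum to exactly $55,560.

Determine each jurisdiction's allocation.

Residents total 10,256; lane-miles total 298.3.
Composite weights (20% residents + 80% lane-miles): Lower Zone 0.2130; South Borough 0.3034; Upper Precinct 0.3978; Pioneer Township 0.0858.
Unrounded shares: Lower Zone 11,834.27; South Borough 16,856.22; Upper Precinct 22,102.10; Pioneer Township 4,767.41.
Rounded to nearest $1: Lower Zone $11,834; South Borough $16,856; Upper Precinct $22,102; Pioneer Township $4,767. Sum = $55,559.
Difference $55,560 − $55,559 = +$1 applied to largest allocation (Upper Precinct): Upper Precinct becomes $22,103.

Lower Zone: $11,834 · South Borough: $16,856 · Upper Precinct: $22,103 · Pioneer Township: $4,767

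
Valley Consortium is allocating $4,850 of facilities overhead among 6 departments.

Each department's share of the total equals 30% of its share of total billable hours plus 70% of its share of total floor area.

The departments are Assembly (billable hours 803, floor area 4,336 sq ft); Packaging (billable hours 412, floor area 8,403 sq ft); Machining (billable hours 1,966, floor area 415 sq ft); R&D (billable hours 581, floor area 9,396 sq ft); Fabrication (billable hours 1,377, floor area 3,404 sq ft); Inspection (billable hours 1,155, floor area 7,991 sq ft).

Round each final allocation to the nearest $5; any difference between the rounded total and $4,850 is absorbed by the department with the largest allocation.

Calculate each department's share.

Assembly: $620 · Packaging: $935 · Machining: $495 · R&D: $1,075 · Fabrication: $660 · Inspection: $1,065

Billable hours total 6,294; floor area total 33,945.
Composite weights (30% billable hours + 70% floor area): Assembly 0.1277; Packaging 0.1929; Machining 0.1023; R&D 0.2215; Fabrication 0.1358; Inspection 0.2198.
Proportional shares: Assembly 619.30; Packaging 935.67; Machining 495.99; R&D 1,074.05; Fabrication 658.77; Inspection 1,066.22.
Rounded to nearest $5: Assembly $620; Packaging $935; Machining $495; R&D $1,075; Fabrication $660; Inspection $1,065. Sum = $4,850.
Rounded total matches; no reconciliation needed.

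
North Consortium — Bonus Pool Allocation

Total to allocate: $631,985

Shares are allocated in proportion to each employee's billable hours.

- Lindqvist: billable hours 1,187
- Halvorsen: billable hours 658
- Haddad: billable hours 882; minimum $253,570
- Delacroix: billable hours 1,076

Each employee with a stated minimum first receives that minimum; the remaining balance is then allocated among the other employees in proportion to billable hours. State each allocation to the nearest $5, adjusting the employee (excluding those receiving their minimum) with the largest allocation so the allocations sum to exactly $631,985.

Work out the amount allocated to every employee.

Fund the minimums — Haddad $253,570. Balance $378,415.
Balance split over remaining billable hours 2,921: Lindqvist 153,775.63 → $153,775; Halvorsen 85,243.78 → $85,245; Delacroix 139,395.60 → $139,395.

Lindqvist: $153,775; Halvorsen: $85,245; Haddad: $253,570; Delacroix: $139,395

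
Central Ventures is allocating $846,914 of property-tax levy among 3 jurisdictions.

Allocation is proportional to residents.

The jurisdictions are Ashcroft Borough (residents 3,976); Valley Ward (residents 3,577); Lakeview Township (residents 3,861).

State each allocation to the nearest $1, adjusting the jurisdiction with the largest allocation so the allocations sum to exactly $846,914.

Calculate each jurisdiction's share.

Ashcroft Borough: $295,017 | Valley Ward: $265,412 | Lakeview Township: $286,485

Combined residents = 11,414.
Proportional shares: Ashcroft Borough 3,976/11,414 × $846,914 = 295,017.53; Valley Ward 3,577/11,414 × $846,914 = 265,411.90; Lakeview Township 3,861/11,414 × $846,914 = 286,484.58.
At nearest $1: Ashcroft Borough $295,018; Valley Ward $265,412; Lakeview Township $286,485. Sum = $846,915.
Difference $846,914 − $846,915 = −$1 applied to largest allocation (Ashcroft Borough): Ashcroft Borough becomes $295,017.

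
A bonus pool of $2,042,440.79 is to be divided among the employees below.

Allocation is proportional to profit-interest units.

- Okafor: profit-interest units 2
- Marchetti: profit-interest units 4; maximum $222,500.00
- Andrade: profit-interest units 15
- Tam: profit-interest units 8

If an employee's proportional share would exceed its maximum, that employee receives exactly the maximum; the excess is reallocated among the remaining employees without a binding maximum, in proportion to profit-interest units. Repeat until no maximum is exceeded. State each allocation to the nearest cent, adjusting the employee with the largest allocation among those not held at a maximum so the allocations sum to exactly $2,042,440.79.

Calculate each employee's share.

Okafor: $145,595.26 · Marchetti: $222,500.00 · Andrade: $1,091,964.48 · Tam: $582,381.05

Total profit-interest units = 29.
Unconstrained shares: Okafor 140,857.9855; Marchetti 281,715.9710; Andrade 1,056,434.8914; Tam 563,431.9421.
Cap binds for Marchetti ($222,500.00); remaining pool $1,819,940.79 reallocated over remaining profit-interest units 25.
Redistributed shares: Okafor 145,595.2632 → $145,595.26; Andrade 1,091,964.4740 → $1,091,964.47; Tam 582,381.0528 → $582,381.05.
Rounding difference +$0.01 applied to Andrade → $1,091,964.48.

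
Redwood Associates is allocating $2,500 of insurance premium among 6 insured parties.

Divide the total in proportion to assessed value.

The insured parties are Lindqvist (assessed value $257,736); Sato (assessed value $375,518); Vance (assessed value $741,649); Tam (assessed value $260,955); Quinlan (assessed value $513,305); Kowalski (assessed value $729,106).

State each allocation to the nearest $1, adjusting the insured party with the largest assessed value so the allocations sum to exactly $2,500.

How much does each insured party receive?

Lindqvist: $224 · Sato: $326 · Vance: $644 · Tam: $227 · Quinlan: $446 · Kowalski: $633

Sum of assessed value: 257,736 + 375,518 + 741,649 + 260,955 + 513,305 + 729,106 = 2,878,269.
Pro-rata amounts: Lindqvist 223.86; Sato 326.17; Vance 644.18; Tam 226.66; Quinlan 445.85; Kowalski 633.29.
At nearest $1: Lindqvist $224; Sato $326; Vance $644; Tam $227; Quinlan $446; Kowalski $633. Sum = $2,500.
No rounding difference to absorb.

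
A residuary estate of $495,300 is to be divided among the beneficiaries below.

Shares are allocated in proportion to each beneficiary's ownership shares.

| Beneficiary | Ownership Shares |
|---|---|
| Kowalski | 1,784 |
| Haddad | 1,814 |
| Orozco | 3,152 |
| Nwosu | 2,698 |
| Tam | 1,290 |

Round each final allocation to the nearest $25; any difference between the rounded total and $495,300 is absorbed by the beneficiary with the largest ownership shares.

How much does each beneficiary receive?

Combined ownership shares = 10,738.
Pro-rata amounts: Kowalski 1,784/10,738 × $495,300 = 82,288.62; Haddad 1,814/10,738 × $495,300 = 83,672.40; Orozco 3,152/10,738 × $495,300 = 145,388.86; Nwosu 2,698/10,738 × $495,300 = 124,447.70; Tam 1,290/10,738 × $495,300 = 59,502.42.
At nearest $25: Kowalski $82,300; Haddad $83,675; Orozco $145,400; Nwosu $124,450; Tam $59,500. Sum = $495,325.
Difference $495,300 − $495,325 = −$25 applied to largest ownership shares (Orozco): Orozco becomes $145,375.

Kowalski: $82,300; Haddad: $83,675; Orozco: $145,375; Nwosu: $124,450; Tam: $59,500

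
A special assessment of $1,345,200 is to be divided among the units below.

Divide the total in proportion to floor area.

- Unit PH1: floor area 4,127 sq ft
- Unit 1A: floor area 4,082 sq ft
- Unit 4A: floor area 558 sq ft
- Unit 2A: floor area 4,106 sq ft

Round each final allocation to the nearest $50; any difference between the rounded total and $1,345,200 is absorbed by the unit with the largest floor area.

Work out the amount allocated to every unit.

Unit PH1: $431,300; Unit 1A: $426,550; Unit 4A: $58,300; Unit 2A: $429,050

Floor area total: 4,127 + 4,082 + 558 + 4,106 = 12,873.
Proportional shares: Unit PH1 431,262.36; Unit 1A 426,559.96; Unit 4A 58,309.76; Unit 2A 429,067.91.
At nearest $50: Unit PH1 $431,250; Unit 1A $426,550; Unit 4A $58,300; Unit 2A $429,050. Sum = $1,345,150.
Difference $1,345,200 − $1,345,150 = +$50 applied to largest floor area (Unit PH1): Unit PH1 becomes $431,300.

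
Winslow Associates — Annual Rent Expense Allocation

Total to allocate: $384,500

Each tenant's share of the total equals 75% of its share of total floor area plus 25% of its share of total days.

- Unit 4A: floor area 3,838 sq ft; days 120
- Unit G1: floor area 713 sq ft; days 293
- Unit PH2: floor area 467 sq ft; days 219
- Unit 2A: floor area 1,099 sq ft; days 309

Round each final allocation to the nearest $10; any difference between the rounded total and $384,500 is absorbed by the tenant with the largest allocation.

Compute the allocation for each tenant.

Unit 4A: $193,190; Unit G1: $63,540; Unit PH2: $44,390; Unit 2A: $83,380

Floor area total 6,117; days total 941.
Blended shares (75% floor area + 25% days): Unit 4A 0.5025; Unit G1 0.1653; Unit PH2 0.1154; Unit 2A 0.2168.
Proportional shares: Unit 4A 193,193.87; Unit G1 63,543.63; Unit PH2 44,387.16; Unit 2A 83,375.34.
At nearest $10: Unit 4A $193,190; Unit G1 $63,540; Unit PH2 $44,390; Unit 2A $83,380. Sum = $384,500.
Sum already equals the total — no adjustment.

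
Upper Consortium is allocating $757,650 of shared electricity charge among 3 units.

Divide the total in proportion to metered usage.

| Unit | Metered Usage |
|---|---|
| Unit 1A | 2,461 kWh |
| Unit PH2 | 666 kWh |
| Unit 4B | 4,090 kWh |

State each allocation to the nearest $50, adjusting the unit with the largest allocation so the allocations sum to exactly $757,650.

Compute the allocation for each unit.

Sum of metered usage: 7,217.
Unrounded shares: Unit 1A 2,461/7,217 × $757,650 = 258,358.96; Unit PH2 666/7,217 × $757,650 = 69,917.54; Unit 4B 4,090/7,217 × $757,650 = 429,373.49.
After rounding ($50): Unit 1A $258,350; Unit PH2 $69,900; Unit 4B $429,350. Sum = $757,600.
Difference $757,650 − $757,600 = +$50 applied to largest allocation (Unit 4B): Unit 4B becomes $429,400.

Unit 1A: $258,350 | Unit PH2: $69,900 | Unit 4B: $429,400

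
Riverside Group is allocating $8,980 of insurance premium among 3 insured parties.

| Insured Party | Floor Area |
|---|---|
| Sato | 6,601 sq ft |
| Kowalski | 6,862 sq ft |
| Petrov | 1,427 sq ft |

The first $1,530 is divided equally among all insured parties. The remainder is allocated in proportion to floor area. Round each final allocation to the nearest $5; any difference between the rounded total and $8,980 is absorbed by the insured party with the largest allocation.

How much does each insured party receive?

Equal tier: $1,530 ÷ 3 = $510 apiece.
Remainder $7,450 by floor area (total 14,890): Sato 3,302.72 → $3,305; Kowalski 3,433.30 → $3,435; Petrov 713.98 → $715.
Rounding difference −$5 on remainder applied to Kowalski.
Totals: Sato $510 + $3,305 = $3,815; Kowalski $510 + $3,430 = $3,940; Petrov $510 + $715 = $1,225.

Sato: $3,815; Kowalski: $3,940; Petrov: $1,225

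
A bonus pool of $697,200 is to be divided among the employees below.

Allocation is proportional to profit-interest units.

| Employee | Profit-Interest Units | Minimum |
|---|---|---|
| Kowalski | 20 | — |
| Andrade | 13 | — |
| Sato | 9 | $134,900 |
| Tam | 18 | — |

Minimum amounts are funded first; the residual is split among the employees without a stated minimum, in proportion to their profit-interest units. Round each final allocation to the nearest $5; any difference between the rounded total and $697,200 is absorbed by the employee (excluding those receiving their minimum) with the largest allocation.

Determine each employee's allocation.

Kowalski: $220,510 · Andrade: $143,330 · Sato: $134,900 · Tam: $198,460

Guaranteed amounts: Sato $134,900. Remaining pool $562,300.
Remaining pool split over remaining profit-interest units 51: Kowalski 220,509.80 → $220,510; Andrade 143,331.37 → $143,330; Tam 198,458.82 → $198,460.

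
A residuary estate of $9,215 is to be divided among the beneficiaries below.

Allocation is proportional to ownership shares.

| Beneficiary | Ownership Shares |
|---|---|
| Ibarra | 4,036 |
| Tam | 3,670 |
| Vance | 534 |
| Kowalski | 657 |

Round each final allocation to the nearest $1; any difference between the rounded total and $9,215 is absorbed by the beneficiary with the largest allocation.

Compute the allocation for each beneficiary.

Ibarra: $4,181 | Tam: $3,801 | Vance: $553 | Kowalski: $680

Total ownership shares = 8,897.
Unrounded shares: Ibarra 4,036/8,897 × $9,215 = 4,180.26; Tam 3,670/8,897 × $9,215 = 3,801.17; Vance 534/8,897 × $9,215 = 553.09; Kowalski 657/8,897 × $9,215 = 680.48.
At nearest $1: Ibarra $4,180; Tam $3,801; Vance $553; Kowalski $680. Sum = $9,214.
Difference $9,215 − $9,214 = +$1 applied to largest allocation (Ibarra): Ibarra becomes $4,181.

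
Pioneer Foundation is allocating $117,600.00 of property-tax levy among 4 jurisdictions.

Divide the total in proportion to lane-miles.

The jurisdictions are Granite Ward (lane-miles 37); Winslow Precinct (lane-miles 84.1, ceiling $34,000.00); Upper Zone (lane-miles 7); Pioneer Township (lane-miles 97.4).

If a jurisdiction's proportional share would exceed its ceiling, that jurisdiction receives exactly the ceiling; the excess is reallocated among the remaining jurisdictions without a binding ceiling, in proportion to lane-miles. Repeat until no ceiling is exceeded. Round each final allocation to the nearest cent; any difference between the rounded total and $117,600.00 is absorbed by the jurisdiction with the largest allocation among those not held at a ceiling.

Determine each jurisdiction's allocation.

Total lane-miles = 225.5.
Proportional shares (ignoring caps): Granite Ward 19,295.7871; Winslow Precinct 43,858.8027; Upper Zone 3,650.5543; Pioneer Township 50,794.8559.
Capped: Winslow Precinct ($34,000.00); balance $83,600.00 reallocated over remaining lane-miles 141.4.
Redistributed shares: Granite Ward 21,875.5304 → $21,875.53; Upper Zone 4,138.6139 → $4,138.61; Pioneer Township 57,585.8557 → $57,585.86.

Granite Ward: $21,875.53; Winslow Precinct: $34,000.00; Upper Zone: $4,138.61; Pioneer Township: $57,585.86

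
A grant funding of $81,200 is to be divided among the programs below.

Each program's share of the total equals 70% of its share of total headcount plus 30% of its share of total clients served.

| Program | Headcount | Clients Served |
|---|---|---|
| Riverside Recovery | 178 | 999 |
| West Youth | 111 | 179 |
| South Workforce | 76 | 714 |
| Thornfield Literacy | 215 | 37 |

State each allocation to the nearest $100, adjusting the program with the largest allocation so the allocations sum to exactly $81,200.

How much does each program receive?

Riverside Recovery: $30,100 · West Youth: $13,100 · South Workforce: $16,500 · Thornfield Literacy: $21,500

Totals — headcount 580, clients served 1,929.
Blended shares (70% headcount + 30% clients served): Riverside Recovery 0.3702; West Youth 0.1618; South Workforce 0.2028; Thornfield Literacy 0.2652.
Proportional shares: Riverside Recovery 30,059.68; West Youth 13,138.47; South Workforce 16,464.61; Thornfield Literacy 21,537.25.
Rounded to nearest $100: Riverside Recovery $30,100; West Youth $13,100; South Workforce $16,500; Thornfield Literacy $21,500. Sum = $81,200.
Sum already equals the total — no adjustment.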